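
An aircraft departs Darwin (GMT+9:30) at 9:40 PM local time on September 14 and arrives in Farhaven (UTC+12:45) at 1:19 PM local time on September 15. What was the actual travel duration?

Departure in UTC: 9:40 PM − 9:30 = 12:10 PM on Sep 14.
Arrival in UTC: 1:19 PM − 12:45 = 12:34 AM on Sep 15.
Elapsed = 12:34 AM − 12:10 PM (+1 day) = 12 hours 24 minutes.

12 hours 24 minutes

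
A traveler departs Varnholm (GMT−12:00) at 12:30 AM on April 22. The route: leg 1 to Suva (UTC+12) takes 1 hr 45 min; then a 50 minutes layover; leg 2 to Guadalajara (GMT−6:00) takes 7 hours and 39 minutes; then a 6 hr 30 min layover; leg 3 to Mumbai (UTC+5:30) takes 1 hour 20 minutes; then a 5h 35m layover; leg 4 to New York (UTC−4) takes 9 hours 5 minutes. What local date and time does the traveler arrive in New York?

5:14 PM on Apr 23

Convert departure to UTC: 12:30 AM + 12:00 = 12:30 PM UTC on Apr 22.
Add 1 hour 45 minutes leg 1 → 2:15 PM UTC.
Add 50 minutes layover in Suva → 3:05 PM UTC.
Add 7 hours 39 minutes leg 2 → 10:44 PM UTC.
Add 6 hours 30 minutes layover in Guadalajara → 5:14 AM UTC (Apr 23).
Add 1 hour 20 minutes leg 3 → 6:34 AM UTC.
Add 5 hours 35 minutes layover in Mumbai → 12:09 PM UTC.
Add 9 hours and 5 minutes leg 4 → 9:14 PM UTC.
New York is UTC−4:00, so local arrival = 9:14 PM − 4:00 = 5:14 PM on Apr 23.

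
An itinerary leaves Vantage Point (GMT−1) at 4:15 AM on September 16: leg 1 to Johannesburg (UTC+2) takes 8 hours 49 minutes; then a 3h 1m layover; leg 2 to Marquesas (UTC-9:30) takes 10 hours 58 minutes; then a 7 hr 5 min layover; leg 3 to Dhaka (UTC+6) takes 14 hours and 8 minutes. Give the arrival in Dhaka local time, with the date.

7:16 AM on Sep 18

Convert departure to UTC: 4:15 AM + 1:00 = 5:15 AM UTC on Sep 16.
Add 8 hours 49 minutes leg 1 → 2:04 PM UTC.
Add 3 hours 1 minute layover in Johannesburg → 5:05 PM UTC.
Add 10 hours and 58 minutes leg 2 → 4:03 AM UTC (Sep 17).
Add 7 hours and 5 minutes layover in Marquesas → 11:08 AM UTC.
Add 14 hours and 8 minutes leg 3 → 1:16 AM UTC (Sep 18).
Dhaka is UTC+6:00, so local arrival = 1:16 AM + 6:00 = 7:16 AM on Sep 18.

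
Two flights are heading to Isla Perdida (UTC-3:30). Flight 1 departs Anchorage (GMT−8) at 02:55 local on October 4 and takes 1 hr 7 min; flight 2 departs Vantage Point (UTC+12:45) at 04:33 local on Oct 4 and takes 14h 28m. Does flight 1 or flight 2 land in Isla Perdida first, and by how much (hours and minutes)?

Flight 1 in UTC: 02:55 + 8:00 = 10:55 on Oct 4.
+1 hour and 7 minutes → arrive 12:02 UTC on Oct 4.
Flight 2 in UTC: 04:33 − 12:45 = 15:48 on Oct 3.
+14 hours and 28 minutes → arrive 06:16 UTC on Oct 4.
Flight 2 lands earlier by 5 hours 46 minutes.

the second, by 5 hours 46 minutes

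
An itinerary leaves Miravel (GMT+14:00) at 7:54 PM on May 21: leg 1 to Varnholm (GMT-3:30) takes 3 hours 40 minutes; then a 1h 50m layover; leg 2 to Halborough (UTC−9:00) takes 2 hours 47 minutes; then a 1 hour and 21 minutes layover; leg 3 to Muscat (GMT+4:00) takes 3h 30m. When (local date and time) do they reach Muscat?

11:02 PM on May 21

Convert departure to UTC: 7:54 PM − 14:00 = 5:54 AM UTC on May 21.
Add 3 hours 40 minutes leg 1 → 9:34 AM UTC.
Add 1 hour and 50 minutes layover in Varnholm → 11:24 AM UTC.
Add 2 hours and 47 minutes leg 2 → 2:11 PM UTC.
Add 1 hour 21 minutes layover in Halborough → 3:32 PM UTC.
Add 3 hours 30 minutes leg 3 → 7:02 PM UTC.
Muscat is UTC+4:00, so local arrival = 7:02 PM + 4:00 = 11:02 PM on May 21.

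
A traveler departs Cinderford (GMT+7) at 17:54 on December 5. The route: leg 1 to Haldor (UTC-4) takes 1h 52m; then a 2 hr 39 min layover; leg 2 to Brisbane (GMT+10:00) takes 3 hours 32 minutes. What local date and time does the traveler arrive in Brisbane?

Convert departure to UTC: 17:54 − 7:00 = 10:54 UTC on Dec 5.
Add 1 hour 52 minutes leg 1 → 12:46 UTC.
Add 2 hours 39 minutes layover in Haldor → 15:25 UTC.
Add 3 hours and 32 minutes leg 2 → 18:57 UTC.
Brisbane is UTC+10:00, so local arrival = 18:57 + 10:00 = 04:57 on Dec 6.

04:57 on December 6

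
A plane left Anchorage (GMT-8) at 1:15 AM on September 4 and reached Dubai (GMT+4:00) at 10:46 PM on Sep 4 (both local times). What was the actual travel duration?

Departure in UTC: 1:15 AM + 8:00 = 9:15 AM on Sep 4.
Arrival in UTC: 10:46 PM − 4:00 = 6:46 PM on Sep 4.
Elapsed = 6:46 PM − 9:15 AM = 9 hours 31 minutes.

9 hours 31 minutes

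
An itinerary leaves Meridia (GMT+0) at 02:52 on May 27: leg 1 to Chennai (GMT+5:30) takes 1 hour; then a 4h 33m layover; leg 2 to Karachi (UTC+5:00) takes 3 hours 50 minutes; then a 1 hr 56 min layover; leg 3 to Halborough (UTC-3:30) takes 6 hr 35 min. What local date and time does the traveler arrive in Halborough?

Meridia is at UTC+0, so departure is already 02:52 UTC on May 27.
Add 1 hour leg 1 → 03:52 UTC.
Add 4 hours 33 minutes layover in Chennai → 08:25 UTC.
Add 3 hours and 50 minutes leg 2 → 12:15 UTC.
Add 1 hour 56 minutes layover in Karachi → 14:11 UTC.
Add 6 hours and 35 minutes leg 3 → 20:46 UTC.
Halborough is UTC−3:30, so local arrival = 20:46 − 3:30 = 17:16 on May 27.

17:16 on May 27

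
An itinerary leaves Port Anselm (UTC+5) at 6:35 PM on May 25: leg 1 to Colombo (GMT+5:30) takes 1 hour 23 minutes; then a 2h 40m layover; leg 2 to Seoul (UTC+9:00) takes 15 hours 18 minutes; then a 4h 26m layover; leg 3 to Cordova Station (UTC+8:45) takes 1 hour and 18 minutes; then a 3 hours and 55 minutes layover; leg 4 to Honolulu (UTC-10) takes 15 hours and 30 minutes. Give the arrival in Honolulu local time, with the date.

12:05 AM on May 27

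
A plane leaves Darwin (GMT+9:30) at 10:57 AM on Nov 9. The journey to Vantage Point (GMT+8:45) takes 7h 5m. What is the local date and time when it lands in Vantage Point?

5:17 PM on Nov 9

Convert departure to UTC: 10:57 AM − 9:30 = 1:27 AM UTC on Nov 9.
Add 7 hours 5 minutes travel time → 8:32 AM UTC.
Vantage Point is UTC+8:45, so local arrival = 8:32 AM + 8:45 = 5:17 PM on Nov 9.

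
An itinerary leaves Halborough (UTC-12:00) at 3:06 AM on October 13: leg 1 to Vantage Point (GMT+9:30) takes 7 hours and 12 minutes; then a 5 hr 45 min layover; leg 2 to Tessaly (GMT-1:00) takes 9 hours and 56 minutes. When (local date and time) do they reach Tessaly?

Convert departure to UTC: 3:06 AM + 12:00 = 3:06 PM UTC on Oct 13.
Add 7 hours 12 minutes leg 1 → 10:18 PM UTC.
Add 5 hours 45 minutes layover in Vantage Point → 4:03 AM UTC (Oct 14).
Add 9 hours 56 minutes leg 2 → 1:59 PM UTC.
Tessaly is UTC−1:00, so local arrival = 1:59 PM − 1:00 = 12:59 PM on Oct 14.

12:59 PM on October 14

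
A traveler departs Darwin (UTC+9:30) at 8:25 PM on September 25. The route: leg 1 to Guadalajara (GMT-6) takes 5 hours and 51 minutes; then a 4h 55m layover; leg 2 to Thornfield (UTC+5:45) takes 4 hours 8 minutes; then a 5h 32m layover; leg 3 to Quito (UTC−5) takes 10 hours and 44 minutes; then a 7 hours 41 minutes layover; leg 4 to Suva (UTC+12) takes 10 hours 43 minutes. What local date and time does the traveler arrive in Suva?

12:29 AM on Sep 28

Convert departure to UTC: 8:25 PM − 9:30 = 10:55 AM UTC on Sep 25.
Add 5 hours and 51 minutes leg 1 → 4:46 PM UTC.
Add 4 hours 55 minutes layover in Guadalajara → 9:41 PM UTC.
Add 4 hours and 8 minutes leg 2 → 1:49 AM UTC (Sep 26).
Add 5 hours 32 minutes layover in Thornfield → 7:21 AM UTC.
Add 10 hours 44 minutes leg 3 → 6:05 PM UTC.
Add 7 hours and 41 minutes layover in Quito → 1:46 AM UTC (Sep 27).
Add 10 hours and 43 minutes leg 4 → 12:29 PM UTC.
Suva is UTC+12:00, so local arrival = 12:29 PM + 12:00 = 12:29 AM on Sep 28.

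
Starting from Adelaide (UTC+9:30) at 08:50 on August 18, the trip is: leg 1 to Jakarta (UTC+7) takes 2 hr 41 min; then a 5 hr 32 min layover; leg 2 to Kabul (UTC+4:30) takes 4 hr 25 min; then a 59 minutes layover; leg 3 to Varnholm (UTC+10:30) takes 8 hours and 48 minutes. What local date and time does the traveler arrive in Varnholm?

08:15 on August 19

Convert departure to UTC: 08:50 − 9:30 = 23:20 UTC on Aug 17.
Add 2 hours 41 minutes leg 1 → 02:01 UTC (Aug 18).
Add 5 hours 32 minutes layover in Jakarta → 07:33 UTC.
Add 4 hours 25 minutes leg 2 → 11:58 UTC.
Add 59 minutes layover in Kabul → 12:57 UTC.
Add 8 hours 48 minutes leg 3 → 21:45 UTC.
Varnholm is UTC+10:30, so local arrival = 21:45 + 10:30 = 08:15 on Aug 19.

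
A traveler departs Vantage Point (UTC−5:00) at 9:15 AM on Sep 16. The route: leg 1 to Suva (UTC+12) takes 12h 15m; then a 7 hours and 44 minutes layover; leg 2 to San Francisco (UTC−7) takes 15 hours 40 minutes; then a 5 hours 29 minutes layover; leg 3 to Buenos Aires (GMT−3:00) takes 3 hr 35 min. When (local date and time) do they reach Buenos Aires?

Convert departure to UTC: 9:15 AM + 5:00 = 2:15 PM UTC on Sep 16.
Add 12 hours 15 minutes leg 1 → 2:30 AM UTC (Sep 17).
Add 7 hours 44 minutes layover in Suva → 10:14 AM UTC.
Add 15 hours 40 minutes leg 2 → 1:54 AM UTC (Sep 18).
Add 5 hours 29 minutes layover in San Francisco → 7:23 AM UTC.
Add 3 hours 35 minutes leg 3 → 10:58 AM UTC.
Buenos Aires is UTC−3:00, so local arrival = 10:58 AM − 3:00 = 7:58 AM on Sep 18.

7:58 AM on Sep 18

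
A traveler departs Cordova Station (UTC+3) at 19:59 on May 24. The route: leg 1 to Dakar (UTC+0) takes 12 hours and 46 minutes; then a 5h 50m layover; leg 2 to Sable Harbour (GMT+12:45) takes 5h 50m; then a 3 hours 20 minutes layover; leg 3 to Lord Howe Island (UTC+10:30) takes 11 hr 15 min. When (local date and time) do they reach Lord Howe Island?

18:30 on May 26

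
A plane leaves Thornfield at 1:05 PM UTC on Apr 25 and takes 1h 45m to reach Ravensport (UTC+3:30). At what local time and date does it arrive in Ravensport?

6:20 PM on Apr 25

Departure is given in UTC: 1:05 PM on Apr 25.
Add 1 hour 45 minutes → 2:50 PM UTC.
Ravensport is UTC+3:30: 2:50 PM + 3:30 = 6:20 PM on Apr 25.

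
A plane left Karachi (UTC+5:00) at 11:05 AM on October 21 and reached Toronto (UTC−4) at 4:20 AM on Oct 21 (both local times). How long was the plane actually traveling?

2 hours 15 minutes

Departure in UTC: 11:05 AM − 5:00 = 6:05 AM on Oct 21.
Arrival in UTC: 4:20 AM + 4:00 = 8:20 AM on Oct 21.
Elapsed = 8:20 AM − 6:05 AM = 2 hours 15 minutes.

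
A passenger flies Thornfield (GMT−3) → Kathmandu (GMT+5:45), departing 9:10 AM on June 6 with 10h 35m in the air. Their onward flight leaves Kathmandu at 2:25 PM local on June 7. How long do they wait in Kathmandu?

Convert departure to UTC: 9:10 AM + 3:00 = 12:10 PM UTC on Jun 6.
Add 10 hours and 35 minutes flight time → 10:45 PM UTC.
Kathmandu is UTC+5:45, so local arrival = 10:45 PM + 5:45 = 4:30 AM on Jun 7.
Layover = 2:25 PM − 4:30 AM = 9 hours 55 minutes.

9 hours 55 minutes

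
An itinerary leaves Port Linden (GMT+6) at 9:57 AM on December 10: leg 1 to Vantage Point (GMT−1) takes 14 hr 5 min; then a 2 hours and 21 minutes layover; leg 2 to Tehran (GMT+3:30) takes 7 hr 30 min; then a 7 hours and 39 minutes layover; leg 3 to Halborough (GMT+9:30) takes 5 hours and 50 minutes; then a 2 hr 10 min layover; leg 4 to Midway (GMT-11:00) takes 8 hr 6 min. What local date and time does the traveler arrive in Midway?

4:38 PM on Dec 11

Convert departure to UTC: 9:57 AM − 6:00 = 3:57 AM UTC on Dec 10.
Add 14 hours 5 minutes leg 1 → 6:02 PM UTC.
Add 2 hours 21 minutes layover in Vantage Point → 8:23 PM UTC.
Add 7 hours 30 minutes leg 2 → 3:53 AM UTC (Dec 11).
Add 7 hours and 39 minutes layover in Tehran → 11:32 AM UTC.
Add 5 hours and 50 minutes leg 3 → 5:22 PM UTC.
Add 2 hours 10 minutes layover in Halborough → 7:32 PM UTC.
Add 8 hours 6 minutes leg 4 → 3:38 AM UTC (Dec 12).
Midway is UTC−11:00, so local arrival = 3:38 AM − 11:00 = 4:38 PM on Dec 11.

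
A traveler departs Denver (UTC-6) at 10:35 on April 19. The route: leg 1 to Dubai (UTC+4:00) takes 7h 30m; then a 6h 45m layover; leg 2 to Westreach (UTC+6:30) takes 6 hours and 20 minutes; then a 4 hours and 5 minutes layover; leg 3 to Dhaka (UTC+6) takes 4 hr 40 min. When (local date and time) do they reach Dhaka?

Convert departure to UTC: 10:35 + 6:00 = 16:35 UTC on Apr 19.
Add 7 hours 30 minutes leg 1 → 00:05 UTC (Apr 20).
Add 6 hours 45 minutes layover in Dubai → 06:50 UTC.
Add 6 hours 20 minutes leg 2 → 13:10 UTC.
Add 4 hours and 5 minutes layover in Westreach → 17:15 UTC.
Add 4 hours 40 minutes leg 3 → 21:55 UTC.
Dhaka is UTC+6:00, so local arrival = 21:55 + 6:00 = 03:55 on Apr 21.

03:55 on April 21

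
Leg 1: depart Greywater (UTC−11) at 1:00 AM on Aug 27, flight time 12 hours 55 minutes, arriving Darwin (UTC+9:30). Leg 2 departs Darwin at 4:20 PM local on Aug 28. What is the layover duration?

5 hours 55 minutes

Convert departure to UTC: 1:00 AM + 11:00 = 12:00 PM UTC on Aug 27.
Add 12 hours 55 minutes flight time → 12:55 AM UTC (Aug 28).
Darwin is UTC+9:30, so local arrival = 12:55 AM + 9:30 = 10:25 AM on Aug 28.
Layover = 4:20 PM − 10:25 AM = 5 hours 55 minutes.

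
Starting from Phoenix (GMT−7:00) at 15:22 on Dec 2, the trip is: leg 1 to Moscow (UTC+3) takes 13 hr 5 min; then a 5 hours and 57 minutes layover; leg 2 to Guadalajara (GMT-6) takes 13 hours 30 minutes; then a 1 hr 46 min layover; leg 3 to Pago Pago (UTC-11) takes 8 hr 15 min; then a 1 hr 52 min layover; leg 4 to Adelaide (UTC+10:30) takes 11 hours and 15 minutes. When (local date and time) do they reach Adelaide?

16:32 on Dec 5

Convert departure to UTC: 15:22 + 7:00 = 22:22 UTC on Dec 2.
Add 13 hours and 5 minutes leg 1 → 11:27 UTC (Dec 3).
Add 5 hours 57 minutes layover in Moscow → 17:24 UTC.
Add 13 hours 30 minutes leg 2 → 06:54 UTC (Dec 4).
Add 1 hour 46 minutes layover in Guadalajara → 08:40 UTC.
Add 8 hours 15 minutes leg 3 → 16:55 UTC.
Add 1 hour and 52 minutes layover in Pago Pago → 18:47 UTC.
Add 11 hours and 15 minutes leg 4 → 06:02 UTC (Dec 5).
Adelaide is UTC+10:30, so local arrival = 06:02 + 10:30 = 16:32 on Dec 5.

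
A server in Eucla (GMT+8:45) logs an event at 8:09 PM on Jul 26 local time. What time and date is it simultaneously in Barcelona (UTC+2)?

In UTC: 8:09 PM − 8:45 = 11:24 AM on Jul 26.
Barcelona is UTC+2:00: 11:24 AM + 2:00 = 1:24 PM on Jul 26.

1:24 PM on July 26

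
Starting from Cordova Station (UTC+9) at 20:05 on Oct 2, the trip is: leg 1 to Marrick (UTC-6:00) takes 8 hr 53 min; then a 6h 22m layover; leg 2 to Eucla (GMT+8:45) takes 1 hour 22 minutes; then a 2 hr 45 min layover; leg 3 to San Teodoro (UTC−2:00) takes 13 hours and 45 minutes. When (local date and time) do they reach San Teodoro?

18:12 on Oct 3

Convert departure to UTC: 20:05 − 9:00 = 11:05 UTC on Oct 2.
Add 8 hours and 53 minutes leg 1 → 19:58 UTC.
Add 6 hours 22 minutes layover in Marrick → 02:20 UTC (Oct 3).
Add 1 hour and 22 minutes leg 2 → 03:42 UTC.
Add 2 hours and 45 minutes layover in Eucla → 06:27 UTC.
Add 13 hours 45 minutes leg 3 → 20:12 UTC.
San Teodoro is UTC−2:00, so local arrival = 20:12 − 2:00 = 18:12 on Oct 3.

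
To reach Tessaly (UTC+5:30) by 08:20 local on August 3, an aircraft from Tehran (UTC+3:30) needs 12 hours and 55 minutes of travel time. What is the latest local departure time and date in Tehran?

17:25 on Aug 2

Target arrival in UTC: 08:20 − 5:30 = 02:50 on Aug 3.
Subtract 12 hours 55 minutes → departure 13:55 UTC on Aug 2.
Tehran is UTC+3:30: 13:55 + 3:30 = 17:25 on Aug 2.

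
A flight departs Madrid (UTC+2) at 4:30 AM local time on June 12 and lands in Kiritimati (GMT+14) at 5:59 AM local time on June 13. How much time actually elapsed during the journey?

Departure in UTC: 4:30 AM − 2:00 = 2:30 AM on Jun 12.
Arrival in UTC: 5:59 AM − 14:00 = 3:59 PM on Jun 12.
Elapsed = 3:59 PM − 2:30 AM = 13 hours 29 minutes.

13 hours 29 minutes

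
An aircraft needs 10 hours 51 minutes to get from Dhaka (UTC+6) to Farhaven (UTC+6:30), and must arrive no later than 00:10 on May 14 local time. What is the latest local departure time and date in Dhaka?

Target arrival in UTC: 00:10 − 6:30 = 17:40 on May 13.
Subtract 10 hours 51 minutes → departure 06:49 UTC on May 13.
Dhaka is UTC+6:00: 06:49 + 6:00 = 12:49 on May 13.

12:49 on May 13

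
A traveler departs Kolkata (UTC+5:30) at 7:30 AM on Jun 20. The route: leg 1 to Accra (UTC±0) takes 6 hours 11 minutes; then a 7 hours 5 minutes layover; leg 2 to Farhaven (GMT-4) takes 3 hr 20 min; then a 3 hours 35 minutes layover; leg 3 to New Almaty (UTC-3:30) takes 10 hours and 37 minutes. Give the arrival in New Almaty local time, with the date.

5:18 AM on June 21

Convert departure to UTC: 7:30 AM − 5:30 = 2:00 AM UTC on Jun 20.
Add 6 hours 11 minutes leg 1 → 8:11 AM UTC.
Add 7 hours and 5 minutes layover in Accra → 3:16 PM UTC.
Add 3 hours and 20 minutes leg 2 → 6:36 PM UTC.
Add 3 hours 35 minutes layover in Farhaven → 10:11 PM UTC.
Add 10 hours 37 minutes leg 3 → 8:48 AM UTC (Jun 21).
New Almaty is UTC−3:30, so local arrival = 8:48 AM − 3:30 = 5:18 AM on Jun 21.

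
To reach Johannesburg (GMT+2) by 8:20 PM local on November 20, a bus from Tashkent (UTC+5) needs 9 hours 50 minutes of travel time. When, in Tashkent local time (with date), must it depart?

Target arrival in UTC: 8:20 PM − 2:00 = 6:20 PM on Nov 20.
Subtract 9 hours and 50 minutes → departure 8:30 AM UTC on Nov 20.
Tashkent is UTC+5:00: 8:30 AM + 5:00 = 1:30 PM on Nov 20.

1:30 PM on November 20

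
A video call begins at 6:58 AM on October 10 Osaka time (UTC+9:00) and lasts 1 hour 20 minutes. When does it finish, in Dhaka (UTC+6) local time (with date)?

Convert start to UTC: 6:58 AM − 9:00 = 9:58 PM UTC on Oct 9.
Add 1 hour 20 minutes duration → 11:18 PM UTC.
Dhaka is UTC+6:00, so local end time = 11:18 PM + 6:00 = 5:18 AM on Oct 10.

5:18 AM on October 10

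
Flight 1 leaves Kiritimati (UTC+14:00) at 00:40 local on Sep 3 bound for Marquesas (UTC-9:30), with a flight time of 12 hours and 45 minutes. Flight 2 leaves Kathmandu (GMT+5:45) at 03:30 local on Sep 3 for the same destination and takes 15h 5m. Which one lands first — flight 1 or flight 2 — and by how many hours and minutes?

Flight 1 in UTC: 00:40 − 14:00 = 10:40 on Sep 2.
+12 hours 45 minutes → arrive 23:25 UTC on Sep 2.
Flight 2 in UTC: 03:30 − 5:45 = 21:45 on Sep 2.
+15 hours and 5 minutes → arrive 12:50 UTC on Sep 3.
Flight 1 lands earlier by 13 hours 25 minutes.

the first, by 13 hours 25 minutes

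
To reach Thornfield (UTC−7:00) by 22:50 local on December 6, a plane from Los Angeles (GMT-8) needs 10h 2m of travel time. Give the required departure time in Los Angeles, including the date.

11:48 on December 6

Target arrival in UTC: 22:50 + 7:00 = 05:50 on Dec 7.
Subtract 10 hours and 2 minutes → departure 19:48 UTC on Dec 6.
Los Angeles is UTC−8:00: 19:48 − 8:00 = 11:48 on Dec 6.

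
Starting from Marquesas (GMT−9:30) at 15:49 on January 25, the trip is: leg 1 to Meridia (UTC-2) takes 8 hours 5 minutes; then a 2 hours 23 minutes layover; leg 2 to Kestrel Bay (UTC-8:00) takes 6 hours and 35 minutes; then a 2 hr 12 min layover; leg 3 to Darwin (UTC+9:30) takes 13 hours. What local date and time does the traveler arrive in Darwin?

19:04 on Jan 27

Convert departure to UTC: 15:49 + 9:30 = 01:19 UTC on Jan 26.
Add 8 hours 5 minutes leg 1 → 09:24 UTC.
Add 2 hours and 23 minutes layover in Meridia → 11:47 UTC.
Add 6 hours 35 minutes leg 2 → 18:22 UTC.
Add 2 hours 12 minutes layover in Kestrel Bay → 20:34 UTC.
Add 13 hours leg 3 → 09:34 UTC (Jan 27).
Darwin is UTC+9:30, so local arrival = 09:34 + 9:30 = 19:04 on Jan 27.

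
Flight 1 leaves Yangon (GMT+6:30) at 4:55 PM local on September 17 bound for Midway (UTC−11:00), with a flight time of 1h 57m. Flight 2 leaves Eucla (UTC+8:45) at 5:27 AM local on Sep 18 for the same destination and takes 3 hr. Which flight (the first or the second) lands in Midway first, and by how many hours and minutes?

Flight 1 in UTC: 4:55 PM − 6:30 = 10:25 AM on Sep 17.
+1 hour and 57 minutes → arrive 12:22 PM UTC on Sep 17.
Flight 2 in UTC: 5:27 AM − 8:45 = 8:42 PM on Sep 17.
+3 hours → arrive 11:42 PM UTC on Sep 17.
Flight 1 lands earlier by 11 hours 20 minutes.

the first, by 11 hours 20 minutes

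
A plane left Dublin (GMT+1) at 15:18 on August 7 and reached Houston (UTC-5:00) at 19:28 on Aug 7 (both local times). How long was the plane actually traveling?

10 hours 10 minutes

Departure in UTC: 15:18 − 1:00 = 14:18 on Aug 7.
Arrival in UTC: 19:28 + 5:00 = 00:28 on Aug 8.
Elapsed = 00:28 − 14:18 (+1 day) = 10 hours 10 minutes.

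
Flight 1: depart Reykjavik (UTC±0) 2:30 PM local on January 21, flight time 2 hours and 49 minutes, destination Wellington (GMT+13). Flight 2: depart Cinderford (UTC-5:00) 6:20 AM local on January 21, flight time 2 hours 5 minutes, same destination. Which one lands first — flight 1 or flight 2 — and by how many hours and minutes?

the second, by 3 hours 54 minutes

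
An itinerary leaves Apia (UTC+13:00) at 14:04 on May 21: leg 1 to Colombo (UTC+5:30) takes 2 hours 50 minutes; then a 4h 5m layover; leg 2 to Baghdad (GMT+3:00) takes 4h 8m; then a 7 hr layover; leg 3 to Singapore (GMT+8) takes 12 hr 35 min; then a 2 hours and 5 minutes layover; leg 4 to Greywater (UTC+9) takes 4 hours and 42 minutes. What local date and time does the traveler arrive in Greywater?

Convert departure to UTC: 14:04 − 13:00 = 01:04 UTC on May 21.
Add 2 hours 50 minutes leg 1 → 03:54 UTC.
Add 4 hours 5 minutes layover in Colombo → 07:59 UTC.
Add 4 hours 8 minutes leg 2 → 12:07 UTC.
Add 7 hours layover in Baghdad → 19:07 UTC.
Add 12 hours and 35 minutes leg 3 → 07:42 UTC (May 22).
Add 2 hours 5 minutes layover in Singapore → 09:47 UTC.
Add 4 hours 42 minutes leg 4 → 14:29 UTC.
Greywater is UTC+9:00, so local arrival = 14:29 + 9:00 = 23:29 on May 22.

23:29 on May 22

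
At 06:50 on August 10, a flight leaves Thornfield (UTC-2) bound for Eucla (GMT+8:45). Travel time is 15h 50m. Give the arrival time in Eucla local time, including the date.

09:25 on August 11

Convert departure to UTC: 06:50 + 2:00 = 08:50 UTC on Aug 10.
Add 15 hours 50 minutes travel time → 00:40 UTC (Aug 11).
Eucla is UTC+8:45, so local arrival = 00:40 + 8:45 = 09:25 on Aug 11.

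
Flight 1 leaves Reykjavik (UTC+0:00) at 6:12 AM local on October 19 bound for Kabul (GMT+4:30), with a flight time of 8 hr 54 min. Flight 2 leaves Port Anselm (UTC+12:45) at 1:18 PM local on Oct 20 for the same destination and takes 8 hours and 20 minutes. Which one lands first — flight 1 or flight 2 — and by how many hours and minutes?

Flight 1 departs at 6:12 AM UTC (Oct 19).
+8 hours 54 minutes → arrive 3:06 PM UTC on Oct 19.
Flight 2 in UTC: 1:18 PM − 12:45 = 12:33 AM on Oct 20.
+8 hours 20 minutes → arrive 8:53 AM UTC on Oct 20.
Flight 1 lands earlier by 17 hours 47 minutes.

the first, by 17 hours 47 minutes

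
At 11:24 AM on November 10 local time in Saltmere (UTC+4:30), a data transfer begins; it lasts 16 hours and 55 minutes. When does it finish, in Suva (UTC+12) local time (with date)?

Convert start to UTC: 11:24 AM − 4:30 = 6:54 AM UTC on Nov 10.
Add 16 hours 55 minutes duration → 11:49 PM UTC.
Suva is UTC+12:00, so local end time = 11:49 PM + 12:00 = 11:49 AM on Nov 11.

11:49 AM on November 11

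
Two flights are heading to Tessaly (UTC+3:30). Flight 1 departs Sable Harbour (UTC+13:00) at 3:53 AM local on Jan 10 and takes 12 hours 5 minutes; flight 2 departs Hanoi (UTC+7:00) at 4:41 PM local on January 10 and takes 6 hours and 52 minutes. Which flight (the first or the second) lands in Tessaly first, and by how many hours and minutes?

Flight 1 in UTC: 3:53 AM − 13:00 = 2:53 PM on Jan 9.
+12 hours 5 minutes → arrive 2:58 AM UTC on Jan 10.
Flight 2 in UTC: 4:41 PM − 7:00 = 9:41 AM on Jan 10.
+6 hours 52 minutes → arrive 4:33 PM UTC on Jan 10.
Flight 1 lands earlier by 13 hours 35 minutes.

the first, by 13 hours 35 minutes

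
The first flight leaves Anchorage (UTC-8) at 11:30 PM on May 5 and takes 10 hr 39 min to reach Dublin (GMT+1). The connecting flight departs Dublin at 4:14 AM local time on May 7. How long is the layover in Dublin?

9 hours 5 minutes

Convert departure to UTC: 11:30 PM + 8:00 = 7:30 AM UTC on May 6.
Add 10 hours 39 minutes flight time → 6:09 PM UTC.
Dublin is UTC+1:00, so local arrival = 6:09 PM + 1:00 = 7:09 PM on May 6.
Layover = 4:14 AM − 7:09 PM (+1 day) = 9 hours 5 minutes.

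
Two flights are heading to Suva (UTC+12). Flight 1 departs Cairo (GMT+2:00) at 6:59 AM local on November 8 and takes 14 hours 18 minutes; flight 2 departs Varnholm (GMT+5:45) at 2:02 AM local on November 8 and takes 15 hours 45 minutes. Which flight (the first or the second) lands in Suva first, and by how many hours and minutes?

the second, by 7 hours 15 minutes

Flight 1 in UTC: 6:59 AM − 2:00 = 4:59 AM on Nov 8.
+14 hours 18 minutes → arrive 7:17 PM UTC on Nov 8.
Flight 2 in UTC: 2:02 AM − 5:45 = 8:17 PM on Nov 7.
+15 hours and 45 minutes → arrive 12:02 PM UTC on Nov 8.
Flight 2 lands earlier by 7 hours 15 minutes.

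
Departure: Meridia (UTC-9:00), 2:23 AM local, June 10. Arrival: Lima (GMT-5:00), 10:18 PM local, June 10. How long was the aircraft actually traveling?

Departure in UTC: 2:23 AM + 9:00 = 11:23 AM on Jun 10.
Arrival in UTC: 10:18 PM + 5:00 = 3:18 AM on Jun 11.
Elapsed = 3:18 AM − 11:23 AM (+1 day) = 15 hours 55 minutes.

15 hours 55 minutes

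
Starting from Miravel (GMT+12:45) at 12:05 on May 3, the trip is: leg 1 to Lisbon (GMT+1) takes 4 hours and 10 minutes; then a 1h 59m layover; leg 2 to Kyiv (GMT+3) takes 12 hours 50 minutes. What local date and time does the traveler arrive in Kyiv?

Convert departure to UTC: 12:05 − 12:45 = 23:20 UTC on May 2.
Add 4 hours and 10 minutes leg 1 → 03:30 UTC (May 3).
Add 1 hour 59 minutes layover in Lisbon → 05:29 UTC.
Add 12 hours 50 minutes leg 2 → 18:19 UTC.
Kyiv is UTC+3:00, so local arrival = 18:19 + 3:00 = 21:19 on May 3.

21:19 on May 3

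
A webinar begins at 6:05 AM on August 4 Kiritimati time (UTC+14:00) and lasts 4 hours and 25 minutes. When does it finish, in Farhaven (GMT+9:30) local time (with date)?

6:00 AM on August 4

Convert start to UTC: 6:05 AM − 14:00 = 4:05 PM UTC on Aug 3.
Add 4 hours 25 minutes duration → 8:30 PM UTC.
Farhaven is UTC+9:30, so local end time = 8:30 PM + 9:30 = 6:00 AM on Aug 4.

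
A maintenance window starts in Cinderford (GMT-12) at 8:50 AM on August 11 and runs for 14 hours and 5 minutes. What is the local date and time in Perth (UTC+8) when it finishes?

6:55 PM on August 12

Perth is 20:00 ahead of Cinderford.
After 14 hours 5 minutes it is 10:55 PM in Cinderford.
Shift by the zone difference: 10:55 PM + 20:00 = 6:55 PM on Aug 12 in Perth.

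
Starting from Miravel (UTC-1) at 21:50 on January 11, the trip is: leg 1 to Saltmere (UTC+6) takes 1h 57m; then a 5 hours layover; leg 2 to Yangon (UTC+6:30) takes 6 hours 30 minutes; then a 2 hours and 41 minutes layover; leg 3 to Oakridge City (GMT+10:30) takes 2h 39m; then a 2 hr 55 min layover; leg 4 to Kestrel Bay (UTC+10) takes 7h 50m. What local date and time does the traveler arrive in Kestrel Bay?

14:22 on January 13

Convert departure to UTC: 21:50 + 1:00 = 22:50 UTC on Jan 11.
Add 1 hour 57 minutes leg 1 → 00:47 UTC (Jan 12).
Add 5 hours layover in Saltmere → 05:47 UTC.
Add 6 hours 30 minutes leg 2 → 12:17 UTC.
Add 2 hours and 41 minutes layover in Yangon → 14:58 UTC.
Add 2 hours 39 minutes leg 3 → 17:37 UTC.
Add 2 hours 55 minutes layover in Oakridge City → 20:32 UTC.
Add 7 hours and 50 minutes leg 4 → 04:22 UTC (Jan 13).
Kestrel Bay is UTC+10:00, so local arrival = 04:22 + 10:00 = 14:22 on Jan 13.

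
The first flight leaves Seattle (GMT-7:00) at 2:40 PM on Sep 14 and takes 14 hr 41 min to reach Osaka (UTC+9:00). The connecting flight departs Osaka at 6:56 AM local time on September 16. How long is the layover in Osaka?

9 hours 35 minutes

Convert departure to UTC: 2:40 PM + 7:00 = 9:40 PM UTC on Sep 14.
Add 14 hours and 41 minutes flight time → 12:21 PM UTC (Sep 15).
Osaka is UTC+9:00, so local arrival = 12:21 PM + 9:00 = 9:21 PM on Sep 15.
Layover = 6:56 AM − 9:21 PM (+1 day) = 9 hours 35 minutes.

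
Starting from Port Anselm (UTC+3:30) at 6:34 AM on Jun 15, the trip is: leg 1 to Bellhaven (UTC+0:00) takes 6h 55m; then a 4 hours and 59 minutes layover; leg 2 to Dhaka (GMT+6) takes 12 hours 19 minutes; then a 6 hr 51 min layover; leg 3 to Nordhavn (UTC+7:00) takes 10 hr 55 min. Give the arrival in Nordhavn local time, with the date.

4:03 AM on June 17

Convert departure to UTC: 6:34 AM − 3:30 = 3:04 AM UTC on Jun 15.
Add 6 hours and 55 minutes leg 1 → 9:59 AM UTC.
Add 4 hours 59 minutes layover in Bellhaven → 2:58 PM UTC.
Add 12 hours 19 minutes leg 2 → 3:17 AM UTC (Jun 16).
Add 6 hours 51 minutes layover in Dhaka → 10:08 AM UTC.
Add 10 hours 55 minutes leg 3 → 9:03 PM UTC.
Nordhavn is UTC+7:00, so local arrival = 9:03 PM + 7:00 = 4:03 AM on Jun 17.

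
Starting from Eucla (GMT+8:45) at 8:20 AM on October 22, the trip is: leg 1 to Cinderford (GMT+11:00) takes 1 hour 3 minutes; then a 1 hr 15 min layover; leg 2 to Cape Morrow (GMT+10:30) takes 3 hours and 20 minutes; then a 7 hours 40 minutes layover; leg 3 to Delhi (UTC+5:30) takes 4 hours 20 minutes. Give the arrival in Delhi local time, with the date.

10:43 PM on October 22

Convert departure to UTC: 8:20 AM − 8:45 = 11:35 PM UTC on Oct 21.
Add 1 hour and 3 minutes leg 1 → 12:38 AM UTC (Oct 22).
Add 1 hour 15 minutes layover in Cinderford → 1:53 AM UTC.
Add 3 hours 20 minutes leg 2 → 5:13 AM UTC.
Add 7 hours and 40 minutes layover in Cape Morrow → 12:53 PM UTC.
Add 4 hours 20 minutes leg 3 → 5:13 PM UTC.
Delhi is UTC+5:30, so local arrival = 5:13 PM + 5:30 = 10:43 PM on Oct 22.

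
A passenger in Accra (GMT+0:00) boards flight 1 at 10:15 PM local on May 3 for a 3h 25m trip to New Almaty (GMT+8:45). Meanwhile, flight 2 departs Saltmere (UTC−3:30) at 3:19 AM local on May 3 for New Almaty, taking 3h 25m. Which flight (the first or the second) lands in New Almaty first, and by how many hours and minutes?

the second, by 15 hours 26 minutes

Flight 1 departs at 10:15 PM UTC (May 3).
+3 hours and 25 minutes → arrive 1:40 AM UTC on May 4.
Flight 2 in UTC: 3:19 AM + 3:30 = 6:49 AM on May 3.
+3 hours and 25 minutes → arrive 10:14 AM UTC on May 3.
Flight 2 lands earlier by 15 hours 26 minutes.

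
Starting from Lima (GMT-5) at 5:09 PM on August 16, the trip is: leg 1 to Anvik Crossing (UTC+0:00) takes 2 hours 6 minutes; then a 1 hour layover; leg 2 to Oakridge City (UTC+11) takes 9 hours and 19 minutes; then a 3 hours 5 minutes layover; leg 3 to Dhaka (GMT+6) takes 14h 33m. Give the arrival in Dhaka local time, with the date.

10:12 AM on August 18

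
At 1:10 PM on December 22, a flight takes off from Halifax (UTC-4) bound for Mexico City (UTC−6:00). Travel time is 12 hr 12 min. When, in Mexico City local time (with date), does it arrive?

11:22 PM on December 22

Mexico City is 2:00 behind Halifax.
After 12 hours 12 minutes it is 1:22 AM (Dec 23) in Halifax.
Shift by the zone difference: 1:22 AM − 2:00 = 11:22 PM on Dec 22 in Mexico City.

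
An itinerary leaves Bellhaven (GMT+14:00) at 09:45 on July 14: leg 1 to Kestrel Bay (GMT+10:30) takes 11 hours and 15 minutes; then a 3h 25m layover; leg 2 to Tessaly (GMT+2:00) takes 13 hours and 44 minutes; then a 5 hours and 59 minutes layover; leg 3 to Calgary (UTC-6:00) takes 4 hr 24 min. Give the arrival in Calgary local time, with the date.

Convert departure to UTC: 09:45 − 14:00 = 19:45 UTC on Jul 13.
Add 11 hours 15 minutes leg 1 → 07:00 UTC (Jul 14).
Add 3 hours and 25 minutes layover in Kestrel Bay → 10:25 UTC.
Add 13 hours 44 minutes leg 2 → 00:09 UTC (Jul 15).
Add 5 hours 59 minutes layover in Tessaly → 06:08 UTC.
Add 4 hours 24 minutes leg 3 → 10:32 UTC.
Calgary is UTC−6:00, so local arrival = 10:32 − 6:00 = 04:32 on Jul 15.

04:32 on Jul 15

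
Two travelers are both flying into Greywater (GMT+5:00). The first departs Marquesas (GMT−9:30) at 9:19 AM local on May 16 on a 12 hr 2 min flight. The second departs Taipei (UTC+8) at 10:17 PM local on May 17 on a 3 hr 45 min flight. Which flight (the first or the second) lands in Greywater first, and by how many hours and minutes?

the first, by 11 hours 11 minutes

Flight 1 in UTC: 9:19 AM + 9:30 = 6:49 PM on May 16.
+12 hours 2 minutes → arrive 6:51 AM UTC on May 17.
Flight 2 in UTC: 10:17 PM − 8:00 = 2:17 PM on May 17.
+3 hours 45 minutes → arrive 6:02 PM UTC on May 17.
Flight 1 lands earlier by 11 hours 11 minutes.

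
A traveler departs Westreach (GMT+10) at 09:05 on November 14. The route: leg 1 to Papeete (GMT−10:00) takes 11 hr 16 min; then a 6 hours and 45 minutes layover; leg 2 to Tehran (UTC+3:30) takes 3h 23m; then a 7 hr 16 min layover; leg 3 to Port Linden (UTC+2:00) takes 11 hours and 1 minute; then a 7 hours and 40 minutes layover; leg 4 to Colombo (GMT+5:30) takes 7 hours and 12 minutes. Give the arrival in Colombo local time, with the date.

11:08 on Nov 16

Convert departure to UTC: 09:05 − 10:00 = 23:05 UTC on Nov 13.
Add 11 hours 16 minutes leg 1 → 10:21 UTC (Nov 14).
Add 6 hours 45 minutes layover in Papeete → 17:06 UTC.
Add 3 hours and 23 minutes leg 2 → 20:29 UTC.
Add 7 hours and 16 minutes layover in Tehran → 03:45 UTC (Nov 15).
Add 11 hours and 1 minute leg 3 → 14:46 UTC.
Add 7 hours and 40 minutes layover in Port Linden → 22:26 UTC.
Add 7 hours and 12 minutes leg 4 → 05:38 UTC (Nov 16).
Colombo is UTC+5:30, so local arrival = 05:38 + 5:30 = 11:08 on Nov 16.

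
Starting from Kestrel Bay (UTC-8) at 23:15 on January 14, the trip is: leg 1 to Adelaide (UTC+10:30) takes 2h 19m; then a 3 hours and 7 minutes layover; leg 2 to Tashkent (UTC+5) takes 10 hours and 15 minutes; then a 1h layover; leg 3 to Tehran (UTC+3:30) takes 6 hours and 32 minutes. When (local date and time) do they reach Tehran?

Convert departure to UTC: 23:15 + 8:00 = 07:15 UTC on Jan 15.
Add 2 hours and 19 minutes leg 1 → 09:34 UTC.
Add 3 hours and 7 minutes layover in Adelaide → 12:41 UTC.
Add 10 hours 15 minutes leg 2 → 22:56 UTC.
Add 1 hour layover in Tashkent → 23:56 UTC.
Add 6 hours 32 minutes leg 3 → 06:28 UTC (Jan 16).
Tehran is UTC+3:30, so local arrival = 06:28 + 3:30 = 09:58 on Jan 16.

09:58 on January 16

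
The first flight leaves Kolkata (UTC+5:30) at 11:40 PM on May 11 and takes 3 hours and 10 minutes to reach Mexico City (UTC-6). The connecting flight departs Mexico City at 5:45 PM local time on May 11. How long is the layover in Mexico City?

Convert departure to UTC: 11:40 PM − 5:30 = 6:10 PM UTC on May 11.
Add 3 hours 10 minutes flight time → 9:20 PM UTC.
Mexico City is UTC−6:00, so local arrival = 9:20 PM − 6:00 = 3:20 PM on May 11.
Layover = 5:45 PM − 3:20 PM = 2 hours 25 minutes.

2 hours 25 minutes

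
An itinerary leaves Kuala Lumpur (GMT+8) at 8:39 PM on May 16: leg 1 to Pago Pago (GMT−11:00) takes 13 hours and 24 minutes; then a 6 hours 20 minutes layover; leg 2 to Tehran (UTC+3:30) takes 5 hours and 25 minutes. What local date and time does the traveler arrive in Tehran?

Convert departure to UTC: 8:39 PM − 8:00 = 12:39 PM UTC on May 16.
Add 13 hours and 24 minutes leg 1 → 2:03 AM UTC (May 17).
Add 6 hours 20 minutes layover in Pago Pago → 8:23 AM UTC.
Add 5 hours 25 minutes leg 2 → 1:48 PM UTC.
Tehran is UTC+3:30, so local arrival = 1:48 PM + 3:30 = 5:18 PM on May 17.

5:18 PM on May 17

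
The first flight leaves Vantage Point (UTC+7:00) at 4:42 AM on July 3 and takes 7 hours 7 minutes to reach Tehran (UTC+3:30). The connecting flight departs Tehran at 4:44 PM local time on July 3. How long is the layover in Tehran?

8 hours 25 minutes

Convert departure to UTC: 4:42 AM − 7:00 = 9:42 PM UTC on Jul 2.
Add 7 hours 7 minutes flight time → 4:49 AM UTC (Jul 3).
Tehran is UTC+3:30, so local arrival = 4:49 AM + 3:30 = 8:19 AM on Jul 3.
Layover = 4:44 PM − 8:19 AM = 8 hours 25 minutes.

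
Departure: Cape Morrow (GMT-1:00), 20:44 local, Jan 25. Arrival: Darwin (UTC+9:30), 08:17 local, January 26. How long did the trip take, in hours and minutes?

1 hour 3 minutes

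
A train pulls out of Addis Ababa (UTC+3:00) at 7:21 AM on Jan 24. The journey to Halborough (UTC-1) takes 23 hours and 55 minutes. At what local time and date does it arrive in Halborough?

3:16 AM on January 25

Convert departure to UTC: 7:21 AM − 3:00 = 4:21 AM UTC on Jan 24.
Add 23 hours and 55 minutes travel time → 4:16 AM UTC (Jan 25).
Halborough is UTC−1:00, so local arrival = 4:16 AM − 1:00 = 3:16 AM on Jan 25.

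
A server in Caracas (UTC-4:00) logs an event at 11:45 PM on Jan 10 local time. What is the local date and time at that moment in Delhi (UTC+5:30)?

In UTC: 11:45 PM + 4:00 = 3:45 AM on Jan 11.
Delhi is UTC+5:30: 3:45 AM + 5:30 = 9:15 AM on Jan 11.

9:15 AM on Jan 11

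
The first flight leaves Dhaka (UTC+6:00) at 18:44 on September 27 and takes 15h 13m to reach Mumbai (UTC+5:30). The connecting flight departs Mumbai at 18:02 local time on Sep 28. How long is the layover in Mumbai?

Convert departure to UTC: 18:44 − 6:00 = 12:44 UTC on Sep 27.
Add 15 hours and 13 minutes flight time → 03:57 UTC (Sep 28).
Mumbai is UTC+5:30, so local arrival = 03:57 + 5:30 = 09:27 on Sep 28.
Layover = 18:02 − 09:27 = 8 hours 35 minutes.

8 hours 35 minutes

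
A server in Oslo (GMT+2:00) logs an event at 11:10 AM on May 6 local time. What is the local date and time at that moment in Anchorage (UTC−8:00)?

1:10 AM on May 6

Anchorage is 10:00 behind Oslo.
Shift by the zone difference: 11:10 AM − 10:00 = 1:10 AM on May 6 in Anchorage.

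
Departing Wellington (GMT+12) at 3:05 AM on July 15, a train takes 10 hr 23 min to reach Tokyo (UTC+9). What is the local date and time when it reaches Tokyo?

10:28 AM on July 15

Convert departure to UTC: 3:05 AM − 12:00 = 3:05 PM UTC on Jul 14.
Add 10 hours and 23 minutes travel time → 1:28 AM UTC (Jul 15).
Tokyo is UTC+9:00, so local arrival = 1:28 AM + 9:00 = 10:28 AM on Jul 15.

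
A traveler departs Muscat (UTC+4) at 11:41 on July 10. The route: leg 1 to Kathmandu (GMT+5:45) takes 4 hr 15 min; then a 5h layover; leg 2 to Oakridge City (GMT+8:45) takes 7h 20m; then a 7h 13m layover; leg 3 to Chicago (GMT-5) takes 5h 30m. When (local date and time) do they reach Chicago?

Convert departure to UTC: 11:41 − 4:00 = 07:41 UTC on Jul 10.
Add 4 hours 15 minutes leg 1 → 11:56 UTC.
Add 5 hours layover in Kathmandu → 16:56 UTC.
Add 7 hours 20 minutes leg 2 → 00:16 UTC (Jul 11).
Add 7 hours and 13 minutes layover in Oakridge City → 07:29 UTC.
Add 5 hours 30 minutes leg 3 → 12:59 UTC.
Chicago is UTC−5:00, so local arrival = 12:59 − 5:00 = 07:59 on Jul 11.

07:59 on Jul 11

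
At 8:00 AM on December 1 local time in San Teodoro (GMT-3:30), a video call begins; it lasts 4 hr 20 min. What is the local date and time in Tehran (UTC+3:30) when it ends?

Tehran is 7:00 ahead of San Teodoro.
After 4 hours 20 minutes it is 12:20 PM in San Teodoro.
Shift by the zone difference: 12:20 PM + 7:00 = 7:20 PM on Dec 1 in Tehran.

7:20 PM on Dec 1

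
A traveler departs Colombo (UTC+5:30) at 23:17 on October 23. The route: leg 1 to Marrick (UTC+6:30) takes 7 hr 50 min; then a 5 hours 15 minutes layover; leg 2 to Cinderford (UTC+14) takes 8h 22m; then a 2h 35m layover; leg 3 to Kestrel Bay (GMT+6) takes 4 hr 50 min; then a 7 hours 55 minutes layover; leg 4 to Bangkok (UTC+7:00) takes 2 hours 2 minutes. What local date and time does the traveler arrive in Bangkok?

Convert departure to UTC: 23:17 − 5:30 = 17:47 UTC on Oct 23.
Add 7 hours 50 minutes leg 1 → 01:37 UTC (Oct 24).
Add 5 hours and 15 minutes layover in Marrick → 06:52 UTC.
Add 8 hours and 22 minutes leg 2 → 15:14 UTC.
Add 2 hours and 35 minutes layover in Cinderford → 17:49 UTC.
Add 4 hours 50 minutes leg 3 → 22:39 UTC.
Add 7 hours 55 minutes layover in Kestrel Bay → 06:34 UTC (Oct 25).
Add 2 hours 2 minutes leg 4 → 08:36 UTC.
Bangkok is UTC+7:00, so local arrival = 08:36 + 7:00 = 15:36 on Oct 25.

15:36 on October 25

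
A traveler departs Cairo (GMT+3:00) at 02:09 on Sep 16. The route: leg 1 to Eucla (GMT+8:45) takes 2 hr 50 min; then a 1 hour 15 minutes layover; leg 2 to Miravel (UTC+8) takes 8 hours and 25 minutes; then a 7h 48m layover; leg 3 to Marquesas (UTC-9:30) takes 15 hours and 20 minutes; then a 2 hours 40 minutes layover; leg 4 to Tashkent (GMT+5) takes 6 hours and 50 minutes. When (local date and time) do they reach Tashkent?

01:17 on Sep 18

Convert departure to UTC: 02:09 − 3:00 = 23:09 UTC on Sep 15.
Add 2 hours 50 minutes leg 1 → 01:59 UTC (Sep 16).
Add 1 hour and 15 minutes layover in Eucla → 03:14 UTC.
Add 8 hours and 25 minutes leg 2 → 11:39 UTC.
Add 7 hours 48 minutes layover in Miravel → 19:27 UTC.
Add 15 hours 20 minutes leg 3 → 10:47 UTC (Sep 17).
Add 2 hours 40 minutes layover in Marquesas → 13:27 UTC.
Add 6 hours 50 minutes leg 4 → 20:17 UTC.
Tashkent is UTC+5:00, so local arrival = 20:17 + 5:00 = 01:17 on Sep 18.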